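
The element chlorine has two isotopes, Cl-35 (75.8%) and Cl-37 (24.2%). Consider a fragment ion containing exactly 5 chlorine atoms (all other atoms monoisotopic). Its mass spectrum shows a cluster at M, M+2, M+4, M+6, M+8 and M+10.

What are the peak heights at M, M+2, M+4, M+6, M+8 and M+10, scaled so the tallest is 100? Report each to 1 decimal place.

Each Cl atom is independently Cl-35 (p = 0.758) or Cl-37 (q = 0.242); the cluster is the binomial expansion (p + q)^5.
P(M) = 0.758^5 = 0.250234
P(M+2) = 5 × 0.758^4 × 0.242^1 = 0.399450
P(M+4) = 10 × 0.758^3 × 0.242^2 = 0.255058
P(M+6) = 10 × 0.758^2 × 0.242^3 = 0.081430
P(M+8) = 5 × 0.758^1 × 0.242^4 = 0.012999
P(M+10) = 0.242^5 = 0.000830
The M+2 peak is largest (0.399450); scaling to 100 gives 62.6 : 100.0 : 63.9 : 20.4 : 3.3 : 0.2.

62.6 : 100.0 : 63.9 : 20.4 : 3.3 : 0.2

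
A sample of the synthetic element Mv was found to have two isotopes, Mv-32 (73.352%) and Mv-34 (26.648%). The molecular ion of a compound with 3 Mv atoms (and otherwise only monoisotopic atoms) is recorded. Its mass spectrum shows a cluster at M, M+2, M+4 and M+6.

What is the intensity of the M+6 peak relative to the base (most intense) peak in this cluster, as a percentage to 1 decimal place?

Term probabilities: M 0.3947, M+2 0.4301, M+4 0.1563, M+6 0.0189. Base peak = M+2.
P(M+2) = C(3,1) × 0.73352^2 × 0.26648^1 = 3 × 0.53805159 × 0.26648 = 0.430140 (base)
P(M+6) = C(3,3) × 0.73352^0 × 0.26648^3 = 1 × 1.0000 × 0.01892317 = 0.018923
Relative intensity = 0.018923 / 0.430140 × 100 = 4.4

4.4%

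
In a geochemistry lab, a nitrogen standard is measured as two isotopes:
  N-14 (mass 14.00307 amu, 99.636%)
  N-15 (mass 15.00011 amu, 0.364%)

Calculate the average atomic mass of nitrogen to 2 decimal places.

14.01 amu

The abundance-weighted mean is 0.99636 × 14.00307 + 0.00364 × 15.00011
= 13.952099 + 0.054600 = 14.006699 amu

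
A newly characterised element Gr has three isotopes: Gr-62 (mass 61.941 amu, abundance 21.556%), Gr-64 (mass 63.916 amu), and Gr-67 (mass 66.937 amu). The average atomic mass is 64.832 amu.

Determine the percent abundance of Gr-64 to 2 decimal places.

34.03%

The remaining 78.444% is split between Gr-64 (fraction x) and Gr-67 (fraction 0.78444 − x).
Substituting: 63.916x + 66.937(0.78444 − x) = 51.47999804
(63.916 − 66.937)x = -1.02806224  ⇒  x = 0.34031, y = 0.44413
Gr-64: 34.03%, Gr-67: 44.41%.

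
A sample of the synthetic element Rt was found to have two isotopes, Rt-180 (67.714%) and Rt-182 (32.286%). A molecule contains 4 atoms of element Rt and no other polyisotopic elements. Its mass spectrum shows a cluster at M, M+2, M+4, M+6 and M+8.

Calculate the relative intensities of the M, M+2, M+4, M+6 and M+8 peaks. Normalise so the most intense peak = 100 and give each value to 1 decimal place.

Expanding (0.67714 + 0.32286)^4:
P(M) = 0.67714^4 = 0.210239
P(M+2) = 4 × 0.67714^3 × 0.32286^1 = 0.400968
P(M+4) = 6 × 0.67714^2 × 0.32286^2 = 0.286772
P(M+6) = 4 × 0.67714^1 × 0.32286^3 = 0.091155
P(M+8) = 0.32286^4 = 0.010866
The M+2 peak is largest (0.400968); scaling to 100 gives 52.4 : 100.0 : 71.5 : 22.7 : 2.7.

52.4 : 100.0 : 71.5 : 22.7 : 2.7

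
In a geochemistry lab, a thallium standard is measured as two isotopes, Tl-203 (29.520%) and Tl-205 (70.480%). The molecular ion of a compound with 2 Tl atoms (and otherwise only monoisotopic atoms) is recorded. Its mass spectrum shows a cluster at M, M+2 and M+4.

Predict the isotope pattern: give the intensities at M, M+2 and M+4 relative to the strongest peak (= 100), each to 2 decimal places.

Each Tl atom is independently Tl-203 (p = 0.29520) or Tl-205 (q = 0.70480); the cluster is the binomial expansion (p + q)^2.
P(M) = 0.29520^2 = 0.087143
P(M+2) = 2 × 0.29520^1 × 0.70480^1 = 0.416114
P(M+4) = 0.70480^2 = 0.496743
The M+4 peak is largest (0.496743); scaling to 100 gives 17.54 : 83.77 : 100.00.

17.54 : 83.77 : 100.00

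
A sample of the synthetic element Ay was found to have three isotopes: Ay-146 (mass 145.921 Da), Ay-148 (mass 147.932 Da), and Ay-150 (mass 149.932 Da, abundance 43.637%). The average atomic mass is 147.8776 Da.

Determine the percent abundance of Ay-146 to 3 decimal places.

Let x and y be the fractions of Ay-146 and Ay-148. Then x + y = 1 − 0.43637 = 0.56363 and 145.921x + 147.932y = 147.8776 − 0.43637×149.932 = 82.45177316.
Substituting: 145.921x + 147.932(0.56363 − x) = 82.45177316
(145.921 − 147.932)x = -0.92714  ⇒  x = 0.46103, y = 0.10260
Ay-146: 46.103%, Ay-148: 10.260%.

46.103%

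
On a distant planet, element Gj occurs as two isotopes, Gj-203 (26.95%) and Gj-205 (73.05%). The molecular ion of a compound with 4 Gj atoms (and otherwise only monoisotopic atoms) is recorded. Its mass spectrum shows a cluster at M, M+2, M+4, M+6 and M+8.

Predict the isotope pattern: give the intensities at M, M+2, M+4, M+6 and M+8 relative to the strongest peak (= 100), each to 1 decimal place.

Each Gj atom is independently Gj-203 (p = 0.2695) or Gj-205 (q = 0.7305); the cluster is the binomial expansion (p + q)^4.
P(M) = 0.2695^4 = 0.005275
P(M+2) = 4 × 0.2695^3 × 0.7305^1 = 0.057195
P(M+4) = 6 × 0.2695^2 × 0.7305^2 = 0.232546
P(M+6) = 4 × 0.2695^1 × 0.7305^3 = 0.420223
P(M+8) = 0.7305^4 = 0.284761
The M+6 peak is largest (0.420223); scaling to 100 gives 1.3 : 13.6 : 55.3 : 100.0 : 67.8.

1.3 : 13.6 : 55.3 : 100.0 : 67.8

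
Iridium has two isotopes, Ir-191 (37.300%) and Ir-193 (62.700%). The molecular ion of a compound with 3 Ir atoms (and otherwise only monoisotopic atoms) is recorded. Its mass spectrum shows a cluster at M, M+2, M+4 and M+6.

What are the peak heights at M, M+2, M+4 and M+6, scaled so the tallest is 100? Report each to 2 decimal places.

11.80 : 59.49 : 100.00 : 56.03

Each Ir atom is independently Ir-191 (p = 0.37300) or Ir-193 (q = 0.62700); the cluster is the binomial expansion (p + q)^3.
P(M) = 0.37300^3 = 0.051895
P(M+2) = 3 × 0.37300^2 × 0.62700^1 = 0.261702
P(M+4) = 3 × 0.37300^1 × 0.62700^2 = 0.439911
P(M+6) = 0.62700^3 = 0.246492
The M+4 peak is largest (0.439911); scaling to 100 gives 11.80 : 59.49 : 100.00 : 56.03.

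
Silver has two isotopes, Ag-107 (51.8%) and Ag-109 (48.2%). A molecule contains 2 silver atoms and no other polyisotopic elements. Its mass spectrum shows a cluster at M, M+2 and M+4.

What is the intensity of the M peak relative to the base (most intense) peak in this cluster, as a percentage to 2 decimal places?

Term probabilities: M 0.2683, M+2 0.4994, M+4 0.2323. Base peak = M+2.
P(M+2) = C(2,1) × 0.518^1 × 0.482^1 = 2 × 0.5180 × 0.4820 = 0.499352 (base)
P(M) = C(2,0) × 0.518^2 × 0.482^0 = 1 × 0.268324 × 1.0000 = 0.268324
Relative intensity = 0.268324 / 0.499352 × 100 = 53.73

53.73%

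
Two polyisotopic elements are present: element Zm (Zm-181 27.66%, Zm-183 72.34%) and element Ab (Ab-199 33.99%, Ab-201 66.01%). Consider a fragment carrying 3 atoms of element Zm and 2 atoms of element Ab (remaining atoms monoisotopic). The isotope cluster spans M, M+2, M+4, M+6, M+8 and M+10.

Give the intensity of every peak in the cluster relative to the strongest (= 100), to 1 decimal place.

Element Zm pattern (n=3): 0.02116199 : 0.16603671 : 0.43424061 : 0.37856069
Element Ab pattern (n=2): 0.11553201 : 0.44873598 : 0.43573201
Convolve the two distributions (both contribute in 2-u steps):
  M: 0.02116199×0.11553201 = 0.002445
  M+2: 0.02116199×0.44873598 + 0.16603671×0.11553201 = 0.028679
  M+4: 0.02116199×0.43573201 + 0.16603671×0.44873598 + 0.43424061×0.11553201 = 0.133896
  M+6: 0.16603671×0.43573201 + 0.43424061×0.44873598 + 0.37856069×0.11553201 = 0.310943
  M+8: 0.43424061×0.43573201 + 0.37856069×0.44873598 = 0.359086
  M+10: 0.37856069×0.43573201 = 0.164951
Scale to base peak (0.359086) = 100: 0.7 : 8.0 : 37.3 : 86.6 : 100.0 : 45.9

0.7 : 8.0 : 37.3 : 86.6 : 100.0 : 45.9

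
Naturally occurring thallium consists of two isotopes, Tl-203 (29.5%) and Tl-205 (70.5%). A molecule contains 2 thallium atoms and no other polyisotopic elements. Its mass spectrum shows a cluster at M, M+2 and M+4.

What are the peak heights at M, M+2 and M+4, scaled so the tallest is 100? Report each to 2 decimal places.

17.51 : 83.69 : 100.00

The 2 Tl atoms are independent, so intensities follow the terms of (0.295 + 0.705)^2.
P(M) = 0.295^2 = 0.087025
P(M+2) = 2 × 0.295^1 × 0.705^1 = 0.415950
P(M+4) = 0.705^2 = 0.497025
The M+4 peak is largest (0.497025); scaling to 100 gives 17.51 : 83.69 : 100.00.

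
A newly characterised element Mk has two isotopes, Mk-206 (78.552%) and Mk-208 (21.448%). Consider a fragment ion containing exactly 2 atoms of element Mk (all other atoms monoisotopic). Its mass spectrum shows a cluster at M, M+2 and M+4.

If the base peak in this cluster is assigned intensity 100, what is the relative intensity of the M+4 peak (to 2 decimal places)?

7.46

Binomial terms of (0.78552 + 0.21448)^2: M 0.6170, M+2 0.3370, M+4 0.0460 → M is the base peak.
P(M) = C(2,0) × 0.78552^2 × 0.21448^0 = 1 × 0.61704167 × 1.0000 = 0.617042 (base)
P(M+4) = C(2,2) × 0.78552^0 × 0.21448^2 = 1 × 1.0000 × 0.04600167 = 0.046002
Relative intensity = 0.046002 / 0.617042 × 100 = 7.46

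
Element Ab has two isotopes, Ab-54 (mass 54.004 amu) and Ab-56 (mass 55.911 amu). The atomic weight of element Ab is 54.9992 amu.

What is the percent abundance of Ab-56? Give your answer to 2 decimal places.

52.19%

Let x be the fractional abundance of Ab-54; then Ab-56 has abundance 1 − x.
54.004·x + 55.911·(1 − x) = 54.9992
(54.004 − 55.911)·x = 54.9992 − 55.911
x = -0.9118 / -1.907 = 0.47813 → 47.81% Ab-54, 52.19% Ab-56.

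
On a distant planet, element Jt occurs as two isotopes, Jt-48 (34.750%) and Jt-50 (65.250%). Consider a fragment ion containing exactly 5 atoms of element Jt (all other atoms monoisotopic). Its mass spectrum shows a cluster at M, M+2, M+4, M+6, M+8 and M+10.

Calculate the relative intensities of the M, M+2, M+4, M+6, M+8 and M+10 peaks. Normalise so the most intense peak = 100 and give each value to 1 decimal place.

The 5 Jt atoms are independent, so intensities follow the terms of (0.34750 + 0.65250)^5.
P(M) = 0.34750^5 = 0.005067
P(M+2) = 5 × 0.34750^4 × 0.65250^1 = 0.047574
P(M+4) = 10 × 0.34750^3 × 0.65250^2 = 0.178659
P(M+6) = 10 × 0.34750^2 × 0.65250^3 = 0.335468
P(M+8) = 5 × 0.34750^1 × 0.65250^4 = 0.314954
P(M+10) = 0.65250^5 = 0.118278
The M+6 peak is largest (0.335468); scaling to 100 gives 1.5 : 14.2 : 53.3 : 100.0 : 93.9 : 35.3.

1.5 : 14.2 : 53.3 : 100.0 : 93.9 : 35.3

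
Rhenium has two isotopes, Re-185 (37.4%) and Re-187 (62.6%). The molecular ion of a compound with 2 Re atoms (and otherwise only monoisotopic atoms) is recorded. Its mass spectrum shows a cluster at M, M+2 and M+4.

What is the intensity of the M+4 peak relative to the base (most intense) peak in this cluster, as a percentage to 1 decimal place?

(0.374 + 0.626)^2 gives M 0.1399, M+2 0.4682, M+4 0.3919; the largest is M+2.
P(M+2) = C(2,1) × 0.374^1 × 0.626^1 = 2 × 0.3740 × 0.6260 = 0.468248 (base)
P(M+4) = C(2,2) × 0.374^0 × 0.626^2 = 1 × 1.0000 × 0.391876 = 0.391876
Relative intensity = 0.391876 / 0.468248 × 100 = 83.7

83.7%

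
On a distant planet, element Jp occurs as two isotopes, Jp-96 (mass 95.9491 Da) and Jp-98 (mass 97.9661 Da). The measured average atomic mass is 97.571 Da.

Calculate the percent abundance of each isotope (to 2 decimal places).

With x = fraction of Jp-96 (so Jp-98 is 1 − x):
95.9491·x + 97.9661·(1 − x) = 97.571
(95.9491 − 97.9661)·x = 97.571 − 97.9661
x = -0.3951 / -2.0170 = 0.19588 → 19.59% Jp-96, 80.41% Jp-98.

Jp-96: 19.59%, Jp-98: 80.41%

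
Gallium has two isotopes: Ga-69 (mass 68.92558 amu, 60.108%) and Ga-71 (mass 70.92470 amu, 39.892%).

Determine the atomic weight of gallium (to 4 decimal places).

Weight each isotope mass by its fractional abundance: 0.60108 × 68.92558 + 0.39892 × 70.92470
= 41.429788 + 28.293281 = 69.723069 amu

69.7231 amu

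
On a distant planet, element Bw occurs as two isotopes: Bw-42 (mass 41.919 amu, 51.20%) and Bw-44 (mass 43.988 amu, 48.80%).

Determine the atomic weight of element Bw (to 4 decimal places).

Weight each isotope mass by its fractional abundance: 0.5120 × 41.919 + 0.4880 × 43.988
= 21.46253 + 21.46614 = 42.92867 amu

42.9287 amu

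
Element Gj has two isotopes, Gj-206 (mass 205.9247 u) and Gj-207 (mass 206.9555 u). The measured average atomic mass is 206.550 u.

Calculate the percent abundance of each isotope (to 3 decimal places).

Writing the weighted mean with unknown fraction x of Gj-206:
205.9247·x + 206.9555·(1 − x) = 206.550
(205.9247 − 206.9555)·x = 206.550 − 206.9555
x = -0.4055 / -1.0308 = 0.39338 → 39.338% Gj-206, 60.662% Gj-207.

Gj-206: 39.338%, Gj-207: 60.662%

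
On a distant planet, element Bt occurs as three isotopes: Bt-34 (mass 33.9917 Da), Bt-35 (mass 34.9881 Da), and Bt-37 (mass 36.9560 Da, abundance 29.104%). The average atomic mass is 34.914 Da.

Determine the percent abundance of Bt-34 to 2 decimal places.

The remaining 70.896% is split between Bt-34 (fraction x) and Bt-35 (fraction 0.70896 − x).
Substituting: 33.9917x + 34.9881(0.70896 − x) = 24.15832576
(33.9917 − 34.9881)x = -0.646837616  ⇒  x = 0.64917, y = 0.05979
Bt-34: 64.92%, Bt-35: 5.98%.

64.92%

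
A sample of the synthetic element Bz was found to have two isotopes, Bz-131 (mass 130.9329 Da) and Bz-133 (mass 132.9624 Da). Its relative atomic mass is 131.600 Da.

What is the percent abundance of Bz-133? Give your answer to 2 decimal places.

32.87%

Writing the weighted mean with unknown fraction x of Bz-131:
130.9329·x + 132.9624·(1 − x) = 131.600
(130.9329 − 132.9624)·x = 131.600 − 132.9624
x = -1.3624 / -2.0295 = 0.67130 → 67.13% Bz-131, 32.87% Bz-133.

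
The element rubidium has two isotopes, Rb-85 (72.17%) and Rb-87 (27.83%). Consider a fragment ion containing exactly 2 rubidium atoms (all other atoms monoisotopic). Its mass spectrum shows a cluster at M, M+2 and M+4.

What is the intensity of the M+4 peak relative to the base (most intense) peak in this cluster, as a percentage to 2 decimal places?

(0.7217 + 0.2783)^2 gives M 0.5209, M+2 0.4017, M+4 0.0775; the largest is M.
P(M) = C(2,0) × 0.7217^2 × 0.2783^0 = 1 × 0.52085089 × 1.0000 = 0.520851 (base)
P(M+4) = C(2,2) × 0.7217^0 × 0.2783^2 = 1 × 1.0000 × 0.07745089 = 0.077451
Relative intensity = 0.077451 / 0.520851 × 100 = 14.87

14.87%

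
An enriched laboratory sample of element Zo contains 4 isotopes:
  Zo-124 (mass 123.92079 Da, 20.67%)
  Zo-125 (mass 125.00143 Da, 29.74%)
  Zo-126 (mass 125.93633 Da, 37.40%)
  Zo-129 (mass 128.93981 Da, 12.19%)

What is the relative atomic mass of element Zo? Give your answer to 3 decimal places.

Average mass = Σ (abundance × isotope mass) = 0.2067 × 123.92079 + 0.2974 × 125.00143 + 0.3740 × 125.93633 + 0.1219 × 128.93981
= 25.614427 + 37.175425 + 47.100187 + 15.717763 = 125.607802 Da

125.608 Da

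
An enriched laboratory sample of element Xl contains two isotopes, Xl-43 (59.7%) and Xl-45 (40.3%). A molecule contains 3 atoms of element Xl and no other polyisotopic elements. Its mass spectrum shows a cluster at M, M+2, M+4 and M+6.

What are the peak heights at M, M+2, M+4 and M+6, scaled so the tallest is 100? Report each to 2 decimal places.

Each Xl atom is independently Xl-43 (p = 0.597) or Xl-45 (q = 0.403); the cluster is the binomial expansion (p + q)^3.
P(M) = 0.597^3 = 0.212776
P(M+2) = 3 × 0.597^2 × 0.403^1 = 0.430898
P(M+4) = 3 × 0.597^1 × 0.403^2 = 0.290875
P(M+6) = 0.403^3 = 0.065451
The M+2 peak is largest (0.430898); scaling to 100 gives 49.38 : 100.00 : 67.50 : 15.19.

49.38 : 100.00 : 67.50 : 15.19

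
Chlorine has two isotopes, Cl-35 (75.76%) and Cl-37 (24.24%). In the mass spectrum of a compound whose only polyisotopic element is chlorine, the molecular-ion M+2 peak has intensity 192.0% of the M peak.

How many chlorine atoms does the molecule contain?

For n independent Cl atoms, I(M+2)/I(M) = n · (abundance Cl-37) / (abundance Cl-35) = n · 0.2424/0.7576.
n = 1.920 × 0.7576/0.2424 = 6.00 ≈ 6

6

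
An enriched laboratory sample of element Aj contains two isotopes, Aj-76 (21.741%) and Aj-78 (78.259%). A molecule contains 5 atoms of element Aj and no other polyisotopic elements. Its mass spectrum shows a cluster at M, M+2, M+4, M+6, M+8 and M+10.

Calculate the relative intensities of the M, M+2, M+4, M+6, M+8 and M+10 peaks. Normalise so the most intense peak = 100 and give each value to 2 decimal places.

Each Aj atom is independently Aj-76 (p = 0.21741) or Aj-78 (q = 0.78259); the cluster is the binomial expansion (p + q)^5.
P(M) = 0.21741^5 = 0.000486
P(M+2) = 5 × 0.21741^4 × 0.78259^1 = 0.008742
P(M+4) = 10 × 0.21741^3 × 0.78259^2 = 0.062937
P(M+6) = 10 × 0.21741^2 × 0.78259^3 = 0.226549
P(M+8) = 5 × 0.21741^1 × 0.78259^4 = 0.407743
P(M+10) = 0.78259^5 = 0.293543
The M+8 peak is largest (0.407743); scaling to 100 gives 0.12 : 2.14 : 15.44 : 55.56 : 100.00 : 71.99.

0.12 : 2.14 : 15.44 : 55.56 : 100.00 : 71.99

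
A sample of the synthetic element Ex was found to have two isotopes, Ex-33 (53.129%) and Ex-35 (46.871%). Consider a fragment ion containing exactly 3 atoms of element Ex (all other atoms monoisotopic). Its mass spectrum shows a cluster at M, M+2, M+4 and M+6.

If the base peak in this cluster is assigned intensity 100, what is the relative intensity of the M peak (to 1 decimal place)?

Term probabilities: M 0.1500, M+2 0.3969, M+4 0.3502, M+6 0.1030. Base peak = M+2.
P(M+2) = C(3,1) × 0.53129^2 × 0.46871^1 = 3 × 0.28226906 × 0.46871 = 0.396907 (base)
P(M) = C(3,0) × 0.53129^3 × 0.46871^0 = 1 × 0.14996673 × 1.0000 = 0.149967
Relative intensity = 0.149967 / 0.396907 × 100 = 37.8

37.8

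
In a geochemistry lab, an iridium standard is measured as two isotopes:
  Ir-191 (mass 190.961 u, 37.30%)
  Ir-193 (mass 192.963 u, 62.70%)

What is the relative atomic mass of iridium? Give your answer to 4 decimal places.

Average mass = Σ (abundance × isotope mass) = 0.3730 × 190.961 + 0.6270 × 192.963
= 71.22845 + 120.98780 = 192.21625 u

192.2163 u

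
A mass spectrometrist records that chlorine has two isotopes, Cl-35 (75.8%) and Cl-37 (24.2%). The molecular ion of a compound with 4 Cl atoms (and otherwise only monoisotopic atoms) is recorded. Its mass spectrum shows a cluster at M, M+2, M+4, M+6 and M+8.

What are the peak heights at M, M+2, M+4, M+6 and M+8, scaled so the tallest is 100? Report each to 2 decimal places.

Each Cl atom is independently Cl-35 (p = 0.758) or Cl-37 (q = 0.242); the cluster is the binomial expansion (p + q)^4.
P(M) = 0.758^4 = 0.330124
P(M+2) = 4 × 0.758^3 × 0.242^1 = 0.421583
P(M+4) = 6 × 0.758^2 × 0.242^2 = 0.201893
P(M+6) = 4 × 0.758^1 × 0.242^3 = 0.042971
P(M+8) = 0.242^4 = 0.003430
The M+2 peak is largest (0.421583); scaling to 100 gives 78.31 : 100.00 : 47.89 : 10.19 : 0.81.

78.31 : 100.00 : 47.89 : 10.19 : 0.81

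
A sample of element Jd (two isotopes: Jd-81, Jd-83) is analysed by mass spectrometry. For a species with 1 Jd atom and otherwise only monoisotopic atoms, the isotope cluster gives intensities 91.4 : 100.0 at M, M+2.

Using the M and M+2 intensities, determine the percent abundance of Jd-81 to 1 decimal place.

If p is the fraction of Jd that is Jd-81, then I(M+2)/I(M) = [C(1,1)·p^0·(1−p)] / p^1 = 1·(1−p)/p = 100.0/91.4 = 1.0941
(1−p)/p = 1.0941/1 = 1.0941  ⇒  p = 1/(1 + 1.0941) = 0.4775
Jd-81: 47.8%, Jd-83: 52.2%.

47.8%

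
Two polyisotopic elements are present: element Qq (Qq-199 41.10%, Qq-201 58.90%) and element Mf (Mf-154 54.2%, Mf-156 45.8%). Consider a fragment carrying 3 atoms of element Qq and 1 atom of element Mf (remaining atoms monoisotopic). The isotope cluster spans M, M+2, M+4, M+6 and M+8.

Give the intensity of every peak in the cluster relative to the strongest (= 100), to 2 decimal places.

10.21 : 52.52 : 100.00 : 83.21 : 25.39

Element Qq pattern (n=3): 0.06942653 : 0.29848341 : 0.42775359 : 0.20433647
Element Mf pattern (n=1): 0.5420 : 0.4580
Convolve the two distributions (both contribute in 2-u steps):
  M: 0.06942653×0.5420 = 0.037629
  M+2: 0.06942653×0.4580 + 0.29848341×0.5420 = 0.193575
  M+4: 0.29848341×0.4580 + 0.42775359×0.5420 = 0.368548
  M+6: 0.42775359×0.4580 + 0.20433647×0.5420 = 0.306662
  M+8: 0.20433647×0.4580 = 0.093586
Scale to base peak (0.368548) = 100: 10.21 : 52.52 : 100.00 : 83.21 : 25.39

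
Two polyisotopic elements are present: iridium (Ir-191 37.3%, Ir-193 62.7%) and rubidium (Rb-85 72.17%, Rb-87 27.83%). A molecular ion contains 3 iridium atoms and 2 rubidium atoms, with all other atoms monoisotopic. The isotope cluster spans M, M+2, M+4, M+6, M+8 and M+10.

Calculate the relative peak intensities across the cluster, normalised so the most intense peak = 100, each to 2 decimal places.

7.99 : 46.46 : 100.00 : 96.18 : 39.34 : 5.64

Iridium pattern (n=3): 0.05189512 : 0.26170165 : 0.43991135 : 0.24649188
Rubidium pattern (n=2): 0.52085089 : 0.40169822 : 0.07745089
Convolve the two distributions (both contribute in 2-u steps):
  M: 0.05189512×0.52085089 = 0.027030
  M+2: 0.05189512×0.40169822 + 0.26170165×0.52085089 = 0.157154
  M+4: 0.05189512×0.07745089 + 0.26170165×0.40169822 + 0.43991135×0.52085089 = 0.338273
  M+6: 0.26170165×0.07745089 + 0.43991135×0.40169822 + 0.24649188×0.52085089 = 0.325366
  M+8: 0.43991135×0.07745089 + 0.24649188×0.40169822 = 0.133087
  M+10: 0.24649188×0.07745089 = 0.019091
Scale to base peak (0.338273) = 100: 7.99 : 46.46 : 100.00 : 96.18 : 39.34 : 5.64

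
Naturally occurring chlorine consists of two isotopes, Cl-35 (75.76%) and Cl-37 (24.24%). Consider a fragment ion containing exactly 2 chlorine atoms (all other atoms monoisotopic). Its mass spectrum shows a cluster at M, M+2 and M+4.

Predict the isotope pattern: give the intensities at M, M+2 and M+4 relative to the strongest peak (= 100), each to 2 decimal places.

Each Cl atom is independently Cl-35 (p = 0.7576) or Cl-37 (q = 0.2424); the cluster is the binomial expansion (p + q)^2.
P(M) = 0.7576^2 = 0.573958
P(M+2) = 2 × 0.7576^1 × 0.2424^1 = 0.367284
P(M+4) = 0.2424^2 = 0.058758
The M peak is largest (0.573958); scaling to 100 gives 100.00 : 63.99 : 10.24.

100.00 : 63.99 : 10.24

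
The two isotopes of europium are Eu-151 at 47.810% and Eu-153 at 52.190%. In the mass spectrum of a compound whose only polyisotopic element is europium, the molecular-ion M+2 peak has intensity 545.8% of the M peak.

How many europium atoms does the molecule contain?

With n Eu atoms, P(M+2)/P(M) = C(n,1)·p^(n−1)q / p^n = n·q/p = n · 0.52190/0.47810.
n = 5.458 × 0.47810/0.52190 = 5.00 ≈ 5

5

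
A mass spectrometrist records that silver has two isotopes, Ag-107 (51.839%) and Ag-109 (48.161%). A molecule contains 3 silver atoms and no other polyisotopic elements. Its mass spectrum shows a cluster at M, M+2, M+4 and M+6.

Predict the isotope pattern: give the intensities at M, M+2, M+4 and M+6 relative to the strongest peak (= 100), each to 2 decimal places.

Each Ag atom is independently Ag-107 (p = 0.51839) or Ag-109 (q = 0.48161); the cluster is the binomial expansion (p + q)^3.
P(M) = 0.51839^3 = 0.139306
P(M+2) = 3 × 0.51839^2 × 0.48161^1 = 0.388267
P(M+4) = 3 × 0.51839^1 × 0.48161^2 = 0.360719
P(M+6) = 0.48161^3 = 0.111709
The M+2 peak is largest (0.388267); scaling to 100 gives 35.88 : 100.00 : 92.90 : 28.77.

35.88 : 100.00 : 92.90 : 28.77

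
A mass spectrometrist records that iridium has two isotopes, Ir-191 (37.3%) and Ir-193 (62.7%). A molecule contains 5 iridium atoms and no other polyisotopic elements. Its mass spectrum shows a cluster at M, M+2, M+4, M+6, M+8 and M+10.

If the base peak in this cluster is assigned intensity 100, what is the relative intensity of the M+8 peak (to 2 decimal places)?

(0.373 + 0.627)^5 gives M 0.0072, M+2 0.0607, M+4 0.2040, M+6 0.3429, M+8 0.2882, M+10 0.0969; the largest is M+6.
P(M+6) = C(5,3) × 0.373^2 × 0.627^3 = 10 × 0.139129 × 0.24649188 = 0.342942 (base)
P(M+8) = C(5,4) × 0.373^1 × 0.627^4 = 5 × 0.3730 × 0.15455041 = 0.288237
Relative intensity = 0.288237 / 0.342942 × 100 = 84.05

84.05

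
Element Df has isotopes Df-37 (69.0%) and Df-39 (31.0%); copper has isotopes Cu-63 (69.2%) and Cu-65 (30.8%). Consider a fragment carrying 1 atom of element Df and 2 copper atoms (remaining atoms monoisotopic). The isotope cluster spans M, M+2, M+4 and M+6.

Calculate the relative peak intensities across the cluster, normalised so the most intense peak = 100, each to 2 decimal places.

74.66 : 100.00 : 44.65 : 6.64

Element Df pattern (n=1): 0.6900 : 0.3100
Copper pattern (n=2): 0.478864 : 0.426272 : 0.094864
Convolve the two distributions (both contribute in 2-u steps):
  M: 0.6900×0.478864 = 0.330416
  M+2: 0.6900×0.426272 + 0.3100×0.478864 = 0.442576
  M+4: 0.6900×0.094864 + 0.3100×0.426272 = 0.197600
  M+6: 0.3100×0.094864 = 0.029408
Scale to base peak (0.442576) = 100: 74.66 : 100.00 : 44.65 : 6.64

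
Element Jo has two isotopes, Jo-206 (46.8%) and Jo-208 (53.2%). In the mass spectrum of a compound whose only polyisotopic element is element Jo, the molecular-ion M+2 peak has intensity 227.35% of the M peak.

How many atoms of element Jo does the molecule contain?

The M+2/M ratio from n Jo atoms is n · q/p = n · 0.532/0.468.
n = 2.2735 × 0.468/0.532 = 2.00 ≈ 2

2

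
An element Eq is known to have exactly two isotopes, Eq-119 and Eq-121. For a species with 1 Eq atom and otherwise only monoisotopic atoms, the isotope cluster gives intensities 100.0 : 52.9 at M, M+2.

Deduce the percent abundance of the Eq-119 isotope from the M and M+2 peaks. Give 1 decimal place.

Let p = fractional abundance of Eq-119. I(M+2)/I(M) = [C(1,1)·p^0·(1−p)] / p^1 = 1·(1−p)/p = 52.9/100.0 = 0.5290
(1−p)/p = 0.5290/1 = 0.5290  ⇒  p = 1/(1 + 0.5290) = 0.6540
Eq-119: 65.4%, Eq-121: 34.6%.

65.4%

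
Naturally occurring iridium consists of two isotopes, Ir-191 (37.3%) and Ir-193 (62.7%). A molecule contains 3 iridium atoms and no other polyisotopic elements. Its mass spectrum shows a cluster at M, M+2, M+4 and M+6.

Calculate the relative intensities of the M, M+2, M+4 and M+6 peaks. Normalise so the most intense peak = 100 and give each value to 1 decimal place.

11.8 : 59.5 : 100.0 : 56.0

Expanding (0.373 + 0.627)^3:
P(M) = 0.373^3 = 0.051895
P(M+2) = 3 × 0.373^2 × 0.627^1 = 0.261702
P(M+4) = 3 × 0.373^1 × 0.627^2 = 0.439911
P(M+6) = 0.627^3 = 0.246492
The M+4 peak is largest (0.439911); scaling to 100 gives 11.8 : 59.5 : 100.0 : 56.0.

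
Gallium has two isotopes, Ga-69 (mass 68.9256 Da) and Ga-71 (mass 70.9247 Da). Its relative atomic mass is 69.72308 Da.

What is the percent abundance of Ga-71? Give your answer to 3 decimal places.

39.892%

Let x be the fractional abundance of Ga-69; then Ga-71 has abundance 1 − x.
68.9256·x + 70.9247·(1 − x) = 69.72308
(68.9256 − 70.9247)·x = 69.72308 − 70.9247
x = -1.20162 / -1.9991 = 0.60108 → 60.108% Ga-69, 39.892% Ga-71.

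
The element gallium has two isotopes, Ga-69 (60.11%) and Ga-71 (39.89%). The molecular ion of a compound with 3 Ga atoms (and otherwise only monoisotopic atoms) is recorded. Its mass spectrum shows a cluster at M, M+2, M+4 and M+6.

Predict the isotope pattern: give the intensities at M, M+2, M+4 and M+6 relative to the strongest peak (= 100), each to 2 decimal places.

The 3 Ga atoms are independent, so intensities follow the terms of (0.6011 + 0.3989)^3.
P(M) = 0.6011^3 = 0.217190
P(M+2) = 3 × 0.6011^2 × 0.3989^1 = 0.432393
P(M+4) = 3 × 0.6011^1 × 0.3989^2 = 0.286943
P(M+6) = 0.3989^3 = 0.063473
The M+2 peak is largest (0.432393); scaling to 100 gives 50.23 : 100.00 : 66.36 : 14.68.

50.23 : 100.00 : 66.36 : 14.68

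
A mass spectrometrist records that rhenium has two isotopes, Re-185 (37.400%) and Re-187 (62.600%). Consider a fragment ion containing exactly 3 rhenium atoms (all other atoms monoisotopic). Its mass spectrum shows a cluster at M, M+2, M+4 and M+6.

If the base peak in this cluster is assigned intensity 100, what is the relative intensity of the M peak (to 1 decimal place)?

Binomial terms of (0.37400 + 0.62600)^3: M 0.0523, M+2 0.2627, M+4 0.4397, M+6 0.2453 → M+4 is the base peak.
P(M+4) = C(3,2) × 0.37400^1 × 0.62600^2 = 3 × 0.3740 × 0.391876 = 0.439685 (base)
P(M) = C(3,0) × 0.37400^3 × 0.62600^0 = 1 × 0.05231362 × 1.0000 = 0.052314
Relative intensity = 0.052314 / 0.439685 × 100 = 11.9

11.9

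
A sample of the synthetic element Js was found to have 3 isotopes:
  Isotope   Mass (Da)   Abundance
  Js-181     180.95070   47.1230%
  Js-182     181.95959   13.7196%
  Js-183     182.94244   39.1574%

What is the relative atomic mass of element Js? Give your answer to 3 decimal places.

181.869 Da

Average mass = Σ (abundance × isotope mass) = 0.471230 × 180.95070 + 0.137196 × 181.95959 + 0.391574 × 182.94244
= 85.269398 + 24.964128 + 71.635503 = 181.869029 Da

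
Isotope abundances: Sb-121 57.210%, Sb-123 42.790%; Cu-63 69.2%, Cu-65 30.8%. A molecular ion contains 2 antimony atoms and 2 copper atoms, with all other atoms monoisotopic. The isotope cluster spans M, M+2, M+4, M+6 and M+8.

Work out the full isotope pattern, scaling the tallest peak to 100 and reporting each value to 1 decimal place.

41.9 : 100.0 : 87.6 : 33.3 : 4.6

Antimony pattern (n=2): 0.32729841 : 0.48960318 : 0.18309841
Copper pattern (n=2): 0.478864 : 0.426272 : 0.094864
Convolve the two distributions (both contribute in 2-u steps):
  M: 0.32729841×0.478864 = 0.156731
  M+2: 0.32729841×0.426272 + 0.48960318×0.478864 = 0.373971
  M+4: 0.32729841×0.094864 + 0.48960318×0.426272 + 0.18309841×0.478864 = 0.327432
  M+6: 0.48960318×0.094864 + 0.18309841×0.426272 = 0.124495
  M+8: 0.18309841×0.094864 = 0.017369
Scale to base peak (0.373971) = 100: 41.9 : 100.0 : 87.6 : 33.3 : 4.6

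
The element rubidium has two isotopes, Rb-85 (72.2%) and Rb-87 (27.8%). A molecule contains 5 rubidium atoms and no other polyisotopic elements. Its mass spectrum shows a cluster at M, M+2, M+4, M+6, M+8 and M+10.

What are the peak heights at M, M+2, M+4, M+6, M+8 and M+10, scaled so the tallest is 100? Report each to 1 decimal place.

Expanding (0.722 + 0.278)^5:
P(M) = 0.722^5 = 0.196194
P(M+2) = 5 × 0.722^4 × 0.278^1 = 0.377714
P(M+4) = 10 × 0.722^3 × 0.278^2 = 0.290872
P(M+6) = 10 × 0.722^2 × 0.278^3 = 0.111998
P(M+8) = 5 × 0.722^1 × 0.278^4 = 0.021562
P(M+10) = 0.278^5 = 0.001660
The M+2 peak is largest (0.377714); scaling to 100 gives 51.9 : 100.0 : 77.0 : 29.7 : 5.7 : 0.4.

51.9 : 100.0 : 77.0 : 29.7 : 5.7 : 0.4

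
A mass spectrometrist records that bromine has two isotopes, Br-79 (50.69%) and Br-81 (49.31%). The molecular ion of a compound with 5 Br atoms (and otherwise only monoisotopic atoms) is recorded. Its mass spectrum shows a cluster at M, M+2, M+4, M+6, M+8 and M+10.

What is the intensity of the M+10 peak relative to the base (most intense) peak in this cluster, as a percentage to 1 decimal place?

(0.5069 + 0.4931)^5 gives M 0.0335, M+2 0.1628, M+4 0.3167, M+6 0.3081, M+8 0.1498, M+10 0.0292; the largest is M+4.
P(M+4) = C(5,2) × 0.5069^3 × 0.4931^2 = 10 × 0.13024674 × 0.24314761 = 0.316692 (base)
P(M+10) = C(5,5) × 0.5069^0 × 0.4931^5 = 1 × 1.0000 × 0.02915245 = 0.029152
Relative intensity = 0.029152 / 0.316692 × 100 = 9.2

9.2%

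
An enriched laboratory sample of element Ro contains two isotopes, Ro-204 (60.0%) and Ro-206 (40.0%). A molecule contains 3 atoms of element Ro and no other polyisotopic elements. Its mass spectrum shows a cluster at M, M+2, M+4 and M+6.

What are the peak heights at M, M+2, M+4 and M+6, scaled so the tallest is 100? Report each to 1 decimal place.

50.0 : 100.0 : 66.7 : 14.8

The 3 Ro atoms are independent, so intensities follow the terms of (0.600 + 0.400)^3.
P(M) = 0.600^3 = 0.216000
P(M+2) = 3 × 0.600^2 × 0.400^1 = 0.432000
P(M+4) = 3 × 0.600^1 × 0.400^2 = 0.288000
P(M+6) = 0.400^3 = 0.064000
The M+2 peak is largest (0.432000); scaling to 100 gives 50.0 : 100.0 : 66.7 : 14.8.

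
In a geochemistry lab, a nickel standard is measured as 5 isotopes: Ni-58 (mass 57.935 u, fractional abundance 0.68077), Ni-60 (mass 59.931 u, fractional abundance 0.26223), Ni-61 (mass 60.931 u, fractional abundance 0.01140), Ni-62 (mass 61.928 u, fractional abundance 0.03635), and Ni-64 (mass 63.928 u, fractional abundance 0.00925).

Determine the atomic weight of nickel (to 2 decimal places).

58.69 u

Weight each isotope mass by its fractional abundance: 0.68077 × 57.935 + 0.26223 × 59.931 + 0.01140 × 60.931 + 0.03635 × 61.928 + 0.00925 × 63.928
= 39.4404 + 15.7157 + 0.6946 + 2.2511 + 0.5913 = 58.6931 u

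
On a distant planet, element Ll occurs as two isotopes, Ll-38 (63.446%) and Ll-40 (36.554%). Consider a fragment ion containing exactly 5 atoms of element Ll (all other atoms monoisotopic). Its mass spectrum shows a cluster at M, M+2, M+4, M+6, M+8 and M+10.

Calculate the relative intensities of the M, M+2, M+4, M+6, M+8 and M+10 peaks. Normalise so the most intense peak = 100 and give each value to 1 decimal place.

30.1 : 86.8 : 100.0 : 57.6 : 16.6 : 1.9

Expanding (0.63446 + 0.36554)^5:
P(M) = 0.63446^5 = 0.102807
P(M+2) = 5 × 0.63446^4 × 0.36554^1 = 0.296157
P(M+4) = 10 × 0.63446^3 × 0.36554^2 = 0.341258
P(M+6) = 10 × 0.63446^2 × 0.36554^3 = 0.196613
P(M+8) = 5 × 0.63446^1 × 0.36554^4 = 0.056639
P(M+10) = 0.36554^5 = 0.006526
The M+4 peak is largest (0.341258); scaling to 100 gives 30.1 : 86.8 : 100.0 : 57.6 : 16.6 : 1.9.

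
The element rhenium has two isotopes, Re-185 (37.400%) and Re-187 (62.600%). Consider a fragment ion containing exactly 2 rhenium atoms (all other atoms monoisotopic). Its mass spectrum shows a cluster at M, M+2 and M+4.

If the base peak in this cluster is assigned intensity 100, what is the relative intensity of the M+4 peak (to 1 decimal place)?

83.7

(0.37400 + 0.62600)^2 gives M 0.1399, M+2 0.4682, M+4 0.3919; the largest is M+2.
P(M+2) = C(2,1) × 0.37400^1 × 0.62600^1 = 2 × 0.3740 × 0.6260 = 0.468248 (base)
P(M+4) = C(2,2) × 0.37400^0 × 0.62600^2 = 1 × 1.0000 × 0.391876 = 0.391876
Relative intensity = 0.391876 / 0.468248 × 100 = 83.7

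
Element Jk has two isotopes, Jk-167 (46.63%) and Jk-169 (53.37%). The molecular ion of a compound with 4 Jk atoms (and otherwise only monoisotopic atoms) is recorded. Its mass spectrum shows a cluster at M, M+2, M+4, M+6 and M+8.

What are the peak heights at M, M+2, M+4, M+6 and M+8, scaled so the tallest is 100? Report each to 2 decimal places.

12.72 : 58.25 : 100.00 : 76.30 : 21.83

Expanding (0.4663 + 0.5337)^4:
P(M) = 0.4663^4 = 0.047278
P(M+2) = 4 × 0.4663^3 × 0.5337^1 = 0.216448
P(M+4) = 6 × 0.4663^2 × 0.5337^2 = 0.371601
P(M+6) = 4 × 0.4663^1 × 0.5337^3 = 0.283542
P(M+8) = 0.5337^4 = 0.081131
The M+4 peak is largest (0.371601); scaling to 100 gives 12.72 : 58.25 : 100.00 : 76.30 : 21.83.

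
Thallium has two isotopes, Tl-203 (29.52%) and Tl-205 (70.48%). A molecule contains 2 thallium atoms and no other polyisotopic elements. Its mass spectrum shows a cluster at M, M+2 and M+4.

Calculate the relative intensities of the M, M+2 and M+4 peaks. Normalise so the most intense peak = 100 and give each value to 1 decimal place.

17.5 : 83.8 : 100.0

The 2 Tl atoms are independent, so intensities follow the terms of (0.2952 + 0.7048)^2.
P(M) = 0.2952^2 = 0.087143
P(M+2) = 2 × 0.2952^1 × 0.7048^1 = 0.416114
P(M+4) = 0.7048^2 = 0.496743
The M+4 peak is largest (0.496743); scaling to 100 gives 17.5 : 83.8 : 100.0.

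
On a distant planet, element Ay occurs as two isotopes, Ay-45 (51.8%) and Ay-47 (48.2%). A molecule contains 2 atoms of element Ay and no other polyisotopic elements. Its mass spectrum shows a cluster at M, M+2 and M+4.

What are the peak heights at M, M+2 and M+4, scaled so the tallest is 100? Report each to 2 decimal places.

53.73 : 100.00 : 46.53

Each Ay atom is independently Ay-45 (p = 0.518) or Ay-47 (q = 0.482); the cluster is the binomial expansion (p + q)^2.
P(M) = 0.518^2 = 0.268324
P(M+2) = 2 × 0.518^1 × 0.482^1 = 0.499352
P(M+4) = 0.482^2 = 0.232324
The M+2 peak is largest (0.499352); scaling to 100 gives 53.73 : 100.00 : 46.53.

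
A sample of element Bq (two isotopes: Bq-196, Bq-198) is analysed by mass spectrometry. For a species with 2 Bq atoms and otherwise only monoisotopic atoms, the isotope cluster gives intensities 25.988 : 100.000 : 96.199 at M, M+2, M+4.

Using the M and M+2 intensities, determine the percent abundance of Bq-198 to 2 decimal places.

If p is the fraction of Bq that is Bq-196, then I(M+2)/I(M) = [C(2,1)·p^1·(1−p)] / p^2 = 2·(1−p)/p = 100.000/25.988 = 3.8479
(1−p)/p = 3.8479/2 = 1.9240  ⇒  p = 1/(1 + 1.9240) = 0.3420
Bq-196: 34.20%, Bq-198: 65.80%.

65.80%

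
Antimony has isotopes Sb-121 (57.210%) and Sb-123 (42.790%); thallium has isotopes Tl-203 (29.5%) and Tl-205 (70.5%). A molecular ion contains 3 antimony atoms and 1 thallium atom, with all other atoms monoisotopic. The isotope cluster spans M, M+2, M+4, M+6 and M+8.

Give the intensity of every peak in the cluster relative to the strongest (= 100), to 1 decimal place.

Antimony pattern (n=3): 0.18724742 : 0.42015297 : 0.3142518 : 0.07834781
Thallium pattern (n=1): 0.2950 : 0.7050
Convolve the two distributions (both contribute in 2-u steps):
  M: 0.18724742×0.2950 = 0.055238
  M+2: 0.18724742×0.7050 + 0.42015297×0.2950 = 0.255955
  M+4: 0.42015297×0.7050 + 0.3142518×0.2950 = 0.388912
  M+6: 0.3142518×0.7050 + 0.07834781×0.2950 = 0.244660
  M+8: 0.07834781×0.7050 = 0.055235
Scale to base peak (0.388912) = 100: 14.2 : 65.8 : 100.0 : 62.9 : 14.2

14.2 : 65.8 : 100.0 : 62.9 : 14.2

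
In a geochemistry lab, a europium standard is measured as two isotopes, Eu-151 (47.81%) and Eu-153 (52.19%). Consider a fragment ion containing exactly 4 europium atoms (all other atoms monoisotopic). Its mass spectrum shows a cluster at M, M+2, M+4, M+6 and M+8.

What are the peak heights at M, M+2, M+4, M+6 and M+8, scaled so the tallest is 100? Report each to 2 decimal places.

13.99 : 61.07 : 100.00 : 72.77 : 19.86

The 4 Eu atoms are independent, so intensities follow the terms of (0.4781 + 0.5219)^4.
P(M) = 0.4781^4 = 0.052249
P(M+2) = 4 × 0.4781^3 × 0.5219^1 = 0.228141
P(M+4) = 6 × 0.4781^2 × 0.5219^2 = 0.373563
P(M+6) = 4 × 0.4781^1 × 0.5219^3 = 0.271857
P(M+8) = 0.5219^4 = 0.074191
The M+4 peak is largest (0.373563); scaling to 100 gives 13.99 : 61.07 : 100.00 : 72.77 : 19.86.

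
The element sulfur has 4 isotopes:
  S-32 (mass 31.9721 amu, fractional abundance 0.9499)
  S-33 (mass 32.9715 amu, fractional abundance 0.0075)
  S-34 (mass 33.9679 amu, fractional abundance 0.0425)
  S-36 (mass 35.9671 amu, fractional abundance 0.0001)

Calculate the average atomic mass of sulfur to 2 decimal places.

32.06 amu

Average mass = Σ (abundance × isotope mass) = 0.9499 × 31.9721 + 0.0075 × 32.9715 + 0.0425 × 33.9679 + 0.0001 × 35.9671
= 30.37030 + 0.24729 + 1.44364 + 0.00360 = 32.06483 amu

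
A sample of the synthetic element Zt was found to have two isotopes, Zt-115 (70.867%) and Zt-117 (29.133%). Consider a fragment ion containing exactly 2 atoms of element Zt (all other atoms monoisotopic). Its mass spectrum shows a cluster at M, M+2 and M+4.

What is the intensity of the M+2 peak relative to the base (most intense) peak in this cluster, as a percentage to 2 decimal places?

82.22%

(0.70867 + 0.29133)^2 gives M 0.5022, M+2 0.4129, M+4 0.0849; the largest is M.
P(M) = C(2,0) × 0.70867^2 × 0.29133^0 = 1 × 0.50221317 × 1.0000 = 0.502213 (base)
P(M+2) = C(2,1) × 0.70867^1 × 0.29133^1 = 2 × 0.70867 × 0.29133 = 0.412914
Relative intensity = 0.412914 / 0.502213 × 100 = 82.22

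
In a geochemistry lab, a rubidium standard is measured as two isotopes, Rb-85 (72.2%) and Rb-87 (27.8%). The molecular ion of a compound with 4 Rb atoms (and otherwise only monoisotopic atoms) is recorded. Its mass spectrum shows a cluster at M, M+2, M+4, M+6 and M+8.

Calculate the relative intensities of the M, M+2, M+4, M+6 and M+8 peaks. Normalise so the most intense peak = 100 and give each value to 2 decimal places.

The 4 Rb atoms are independent, so intensities follow the terms of (0.722 + 0.278)^4.
P(M) = 0.722^4 = 0.271737
P(M+2) = 4 × 0.722^3 × 0.278^1 = 0.418520
P(M+4) = 6 × 0.722^2 × 0.278^2 = 0.241721
P(M+6) = 4 × 0.722^1 × 0.278^3 = 0.062049
P(M+8) = 0.278^4 = 0.005973
The M+2 peak is largest (0.418520); scaling to 100 gives 64.93 : 100.00 : 57.76 : 14.83 : 1.43.

64.93 : 100.00 : 57.76 : 14.83 : 1.43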